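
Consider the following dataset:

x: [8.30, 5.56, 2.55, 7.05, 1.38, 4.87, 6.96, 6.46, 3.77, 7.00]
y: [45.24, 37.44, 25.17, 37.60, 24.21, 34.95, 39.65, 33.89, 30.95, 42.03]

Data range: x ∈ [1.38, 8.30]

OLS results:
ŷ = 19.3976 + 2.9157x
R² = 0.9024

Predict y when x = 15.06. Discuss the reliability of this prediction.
ŷ = 63.3080, but this is extrapolation (above the data range [1.38, 8.30]) and may be unreliable.

Prediction calculation:
ŷ = 19.3976 + 2.9157 × 15.06
ŷ = 63.3080

Reliability:
- Data range: x ∈ [1.38, 8.30]
- Prediction point: x = 15.06 is 6.76 units above the observed range → this is EXTRAPOLATION, not interpolation

Why that matters here:
- Real relationships often flatten, saturate, or turn nonlinear at extremes
- R² describes fit only over the sampled x values; it says nothing about behaviour beyond them
- The standard error of prediction grows with (x − x̄)², and x = 15.06 is far from x̄ = 5.39

Report the number if required, but flag clearly that it is an extrapolation.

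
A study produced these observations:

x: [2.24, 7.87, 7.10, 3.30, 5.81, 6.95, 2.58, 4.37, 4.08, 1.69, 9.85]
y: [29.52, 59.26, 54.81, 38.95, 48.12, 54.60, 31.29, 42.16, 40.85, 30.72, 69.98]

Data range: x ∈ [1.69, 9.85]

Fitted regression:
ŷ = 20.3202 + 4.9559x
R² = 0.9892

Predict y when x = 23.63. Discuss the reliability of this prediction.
ŷ = 137.4281, but this is extrapolation (above the data range [1.69, 9.85]) and may be unreliable.

Prediction calculation:
ŷ = 20.3202 + 4.9559 × 23.63
ŷ = 137.4281

Reliability:
- Data range: x ∈ [1.69, 9.85]
- Prediction point: x = 23.63 is 13.78 units above the observed range → this is EXTRAPOLATION, not interpolation

Why that matters here:
- R² describes fit only over the sampled x values; it says nothing about behaviour beyond them
- The standard error of prediction grows with (x − x̄)², and x = 23.63 is far from x̄ = 5.08
- Real relationships often flatten, saturate, or turn nonlinear at extremes

Report the number if required, but flag clearly that it is an extrapolation.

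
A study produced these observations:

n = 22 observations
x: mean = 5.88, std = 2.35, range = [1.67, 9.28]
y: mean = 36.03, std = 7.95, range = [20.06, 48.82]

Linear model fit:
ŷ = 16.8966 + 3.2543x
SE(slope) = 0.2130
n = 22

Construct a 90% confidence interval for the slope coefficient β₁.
The 90% CI for β₁ is (2.8869, 3.6217)

Confidence interval for the slope:

The 90% CI for β₁ is: β̂₁ ± t*(α/2, n-2) × SE(β̂₁)

Step 1: Find critical t-value
- Confidence level = 0.9
- Degrees of freedom = n - 2 = 22 - 2 = 20
- t*(α/2, 20) = 1.7247

Step 2: Calculate margin of error
Margin = 1.7247 × 0.2130 = 0.3674

Step 3: Construct interval
CI = 3.2543 ± 0.3674
CI = (2.8869, 3.6217)

Interpretation: each one-unit increase in x is associated with a change in mean y of between 2.8869 and 3.6217, with 90% confidence.
The interval does not include 0, suggesting a significant linear relationship.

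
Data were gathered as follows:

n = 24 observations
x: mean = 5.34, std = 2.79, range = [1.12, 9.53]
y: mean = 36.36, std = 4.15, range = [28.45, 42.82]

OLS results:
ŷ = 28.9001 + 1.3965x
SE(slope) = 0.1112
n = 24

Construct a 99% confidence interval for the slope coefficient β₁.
The 99% CI for β₁ is (1.0830, 1.7100)

Confidence interval for the slope:

The 99% CI for β₁ is: β̂₁ ± t*(α/2, n-2) × SE(β̂₁)

Step 1: Find critical t-value
- Confidence level = 0.99
- Degrees of freedom = n - 2 = 24 - 2 = 22
- t*(α/2, 22) = 2.8188

Step 2: Calculate margin of error
Margin = 2.8188 × 0.1112 = 0.3135

Step 3: Construct interval
CI = 1.3965 ± 0.3135
CI = (1.0830, 1.7100)

Interpretation: each one-unit increase in x is associated with a change in mean y of between 1.0830 and 1.7100, with 99% confidence.
Since 0 is outside the interval, a two-sided test at α = 0.01 would reject H₀: β₁ = 0.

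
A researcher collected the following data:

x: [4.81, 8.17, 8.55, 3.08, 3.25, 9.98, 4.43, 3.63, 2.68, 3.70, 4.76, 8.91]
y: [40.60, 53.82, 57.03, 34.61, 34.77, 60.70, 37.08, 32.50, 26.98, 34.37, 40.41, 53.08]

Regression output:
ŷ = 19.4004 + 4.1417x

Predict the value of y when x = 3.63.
ŷ = 34.4348

Plug x = 3.63 into the fitted line:

ŷ = 19.4004 + 4.1417 × 3.63
ŷ = 19.4004 + 15.0344
ŷ = 34.4348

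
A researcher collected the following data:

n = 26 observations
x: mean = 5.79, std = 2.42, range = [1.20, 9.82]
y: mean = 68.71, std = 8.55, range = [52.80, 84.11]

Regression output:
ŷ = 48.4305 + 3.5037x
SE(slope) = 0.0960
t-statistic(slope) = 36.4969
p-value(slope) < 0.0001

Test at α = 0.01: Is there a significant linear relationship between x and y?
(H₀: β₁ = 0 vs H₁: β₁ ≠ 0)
Reject H₀: p-value < 0.0001 < α = 0.01. The linear relationship is significant at the 1% level.

Hypothesis test for the slope coefficient:

H₀: β₁ = 0 (no linear relationship)
H₁: β₁ ≠ 0 (linear relationship exists)

Test statistic: t = β̂₁ / SE(β̂₁) = 3.5037 / 0.0960 = 36.4969

The p-value (<0.0001) is the probability, under H₀, of a t-statistic at least as extreme as |t| = 36.4969 (two-sided, df = n − 2 = 24).

Decision rule: reject H₀ if p-value < α.
p-value < 0.0001 < α = 0.01 → reject H₀.

At α = 0.01 the data do provide convincing evidence of a nonzero slope.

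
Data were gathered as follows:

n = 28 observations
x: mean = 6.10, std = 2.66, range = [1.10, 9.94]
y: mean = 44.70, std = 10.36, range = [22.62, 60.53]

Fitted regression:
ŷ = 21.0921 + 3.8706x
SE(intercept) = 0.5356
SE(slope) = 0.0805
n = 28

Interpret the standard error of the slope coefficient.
The slope 3.8706 is pinned down to within about ±0.0805 (one SE) by these data — relative uncertainty 2.1%, i.e. precise.

What SE measures:
- The standard error quantifies the sampling variability of the coefficient estimate
- It is the estimated standard deviation of β̂₁ across hypothetical repeated samples of the same size
- Smaller SE → more precise estimate

Relative precision:
- SE / |β̂₁| = 0.0805 / 3.8706 = 2.1%
- Rule of thumb (under 20%: precise; 20% to under 50%: moderately precise; 50% or more: imprecise) → precise

Link to interval estimation: a confidence interval for β₁ is β̂₁ ± t* × 0.0805, so SE sets the half-width per unit of t*.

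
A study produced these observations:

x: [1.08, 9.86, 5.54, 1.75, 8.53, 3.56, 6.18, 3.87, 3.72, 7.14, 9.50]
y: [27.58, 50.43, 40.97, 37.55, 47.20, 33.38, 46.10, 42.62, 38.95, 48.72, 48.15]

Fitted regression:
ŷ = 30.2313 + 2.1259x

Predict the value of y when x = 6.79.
ŷ = 44.6662

x = 6.79 lies inside the observed range [1.08, 9.86], so the fitted equation applies directly:

ŷ = 30.2313 + 2.1259 × 6.79
ŷ = 30.2313 + 14.4349
ŷ = 44.6662

This is the fitted mean response at that x — an individual observation would come with a wider prediction interval.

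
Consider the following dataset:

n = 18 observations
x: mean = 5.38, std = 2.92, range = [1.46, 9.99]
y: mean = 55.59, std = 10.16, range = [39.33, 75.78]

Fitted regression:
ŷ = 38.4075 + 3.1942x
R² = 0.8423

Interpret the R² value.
R² = 0.8423 means 84.23% of the variation in y is explained by the linear relationship with x. This indicates a strong fit.

R² (coefficient of determination) measures the proportion of variance in y explained by the regression model.

Here R² = 0.8423:
- Explained: 84.23% of the variation in y
- Unexplained (residual): 100% − 84.23% = 15.77%
- Rule of thumb (below 0.3 weak; 0.3 to below 0.7 moderate; 0.7 and above strong) → strong

Calculation: R² = 1 − (SS_res / SS_tot), where SS_res is the sum of squared residuals and SS_tot the total sum of squares.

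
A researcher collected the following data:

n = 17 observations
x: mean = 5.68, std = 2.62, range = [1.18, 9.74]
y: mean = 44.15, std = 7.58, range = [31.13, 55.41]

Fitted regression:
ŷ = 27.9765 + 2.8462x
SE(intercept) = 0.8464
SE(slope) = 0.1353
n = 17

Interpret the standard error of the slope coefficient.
The slope 2.8462 is pinned down to within about ±0.1353 (one SE) by these data — relative uncertainty 4.8%, i.e. precise.

What SE measures:
- The standard error quantifies the sampling variability of the coefficient estimate
- It is the estimated standard deviation of β̂₁ across hypothetical repeated samples of the same size
- Smaller SE → more precise estimate

Relative precision:
- SE / |β̂₁| = 0.1353 / 2.8462 = 4.8%
- Rule of thumb (under 20%: precise; 20% to under 50%: moderately precise; 50% or more: imprecise) → precise

Link to the t-test: t = β̂₁ / SE(β̂₁) = 2.8462 / 0.1353 = 21.0362, the statistic for H₀: β₁ = 0.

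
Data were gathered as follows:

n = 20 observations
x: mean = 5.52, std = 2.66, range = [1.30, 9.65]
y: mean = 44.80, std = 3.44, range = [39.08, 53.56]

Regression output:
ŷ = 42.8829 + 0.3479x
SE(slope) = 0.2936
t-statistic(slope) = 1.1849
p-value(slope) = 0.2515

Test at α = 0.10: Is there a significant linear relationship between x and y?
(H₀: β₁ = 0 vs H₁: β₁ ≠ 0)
Since p-value = 0.2515 ≥ α = 0.10, fail to reject H₀ — the slope is not significantly different from 0.

Hypothesis test for the slope coefficient:

H₀: β₁ = 0 (no linear relationship)
H₁: β₁ ≠ 0 (linear relationship exists)

Test statistic: t = β̂₁ / SE(β̂₁) = 0.3479 / 0.2936 = 1.1849

The p-value (0.2515) is the probability, under H₀, of a t-statistic at least as extreme as |t| = 1.1849 (two-sided, df = n − 2 = 18).

Decision rule: reject H₀ if p-value < α.
p-value = 0.2515 ≥ α = 0.10 → fail to reject H₀.

At α = 0.10 the data do not provide convincing evidence of a nonzero slope.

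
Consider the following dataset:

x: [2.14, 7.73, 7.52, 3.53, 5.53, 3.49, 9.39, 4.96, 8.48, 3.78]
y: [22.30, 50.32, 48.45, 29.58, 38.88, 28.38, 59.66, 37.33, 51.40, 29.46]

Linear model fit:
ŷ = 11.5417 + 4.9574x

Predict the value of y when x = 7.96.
ŷ = 51.0026

To predict y for x = 7.96, substitute into the regression equation:

ŷ = 11.5417 + 4.9574 × 7.96
ŷ = 11.5417 + 39.4609
ŷ = 51.0026

This is a point prediction; actual observations scatter around it by roughly the residual standard deviation.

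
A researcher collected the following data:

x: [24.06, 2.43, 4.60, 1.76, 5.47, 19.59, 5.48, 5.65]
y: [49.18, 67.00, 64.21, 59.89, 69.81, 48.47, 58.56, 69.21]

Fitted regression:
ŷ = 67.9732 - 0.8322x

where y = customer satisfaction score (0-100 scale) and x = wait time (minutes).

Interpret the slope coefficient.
An increase of one minute in wait time is associated with a 0.8322 points decrease in predicted satisfaction score.

The slope coefficient β₁ = -0.8322 represents the marginal effect of wait time on satisfaction score.

Interpretation:
- Wait time up by 1 minute → predicted satisfaction score decreases by 0.8322 points
- This is a linear approximation: the same per-unit change is assumed across the whole observed x range

The intercept β₀ = 67.9732 is the predicted satisfaction score when wait time = 0; since the smallest observed x is 1.76, this is an extrapolation and mainly anchors the line.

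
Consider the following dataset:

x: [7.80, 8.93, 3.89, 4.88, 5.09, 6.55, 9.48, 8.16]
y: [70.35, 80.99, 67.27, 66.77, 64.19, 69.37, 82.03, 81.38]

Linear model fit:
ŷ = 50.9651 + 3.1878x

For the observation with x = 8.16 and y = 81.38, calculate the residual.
Residual = 4.4025

The residual is the difference between the actual value and the predicted value:

Residual = y - ŷ

Step 1: Calculate predicted value
ŷ = 50.9651 + 3.1878 × 8.16
ŷ = 76.9775

Step 2: Calculate residual
Residual = 81.38 - 76.9775
Residual = 4.4025

The residual is positive, so the observed y = 81.38 sits above the regression line (the line underestimates it by 4.4025).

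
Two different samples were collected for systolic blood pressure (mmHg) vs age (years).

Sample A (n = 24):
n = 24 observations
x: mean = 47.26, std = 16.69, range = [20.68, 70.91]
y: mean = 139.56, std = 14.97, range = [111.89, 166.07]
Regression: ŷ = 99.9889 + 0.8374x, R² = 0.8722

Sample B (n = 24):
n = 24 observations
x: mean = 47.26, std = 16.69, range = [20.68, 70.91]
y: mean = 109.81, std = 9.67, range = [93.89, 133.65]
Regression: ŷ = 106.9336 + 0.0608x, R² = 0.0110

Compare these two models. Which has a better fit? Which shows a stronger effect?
Model A has the better fit (R² = 0.8722 vs 0.0110). Model A shows the stronger effect (|β₁| = 0.8374 vs 0.0608).

Model Comparison:

Which explains more variance? (R²)
- Model A: R² = 0.8722 → 87.22% of variance in blood pressure explained
- Model B: R² = 0.0110 → 1.10% of variance in blood pressure explained
- 0.8722 > 0.0110 → Model A has the better fit

Which has the larger per-year effect? (|β₁|)
- Model A: β₁ = 0.8374 → predicted blood pressure rises 0.8374 mmHg per additional year of age
- Model B: β₁ = 0.0608 → predicted blood pressure rises 0.0608 mmHg per additional year of age
- |0.8374| > |0.0608| → Model A shows the stronger marginal effect

Note: A better fit (higher R²) doesn't necessarily mean a more important relationship.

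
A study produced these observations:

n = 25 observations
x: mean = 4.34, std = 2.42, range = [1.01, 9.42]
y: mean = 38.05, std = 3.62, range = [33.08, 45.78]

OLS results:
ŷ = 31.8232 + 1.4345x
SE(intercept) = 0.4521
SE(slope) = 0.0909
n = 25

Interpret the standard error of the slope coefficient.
The slope 1.4345 is pinned down to within about ±0.0909 (one SE) by these data — relative uncertainty 6.3%, i.e. precise.

SE(β̂₁) = 0.0909 says: if we drew many samples of n = 25 from the same population and refit each time, the fitted slopes would scatter with a standard deviation of roughly 0.0909 around the true β₁.

Relative precision:
- SE / |β̂₁| = 0.0909 / 1.4345 = 6.3%
- Rule of thumb (under 20%: precise; 20% to under 50%: moderately precise; 50% or more: imprecise) → precise

Link to interval estimation: a confidence interval for β₁ is β̂₁ ± t* × 0.0909, so SE sets the half-width per unit of t*.

What drives SE(β̂₁): wider spread of x values → smaller SE.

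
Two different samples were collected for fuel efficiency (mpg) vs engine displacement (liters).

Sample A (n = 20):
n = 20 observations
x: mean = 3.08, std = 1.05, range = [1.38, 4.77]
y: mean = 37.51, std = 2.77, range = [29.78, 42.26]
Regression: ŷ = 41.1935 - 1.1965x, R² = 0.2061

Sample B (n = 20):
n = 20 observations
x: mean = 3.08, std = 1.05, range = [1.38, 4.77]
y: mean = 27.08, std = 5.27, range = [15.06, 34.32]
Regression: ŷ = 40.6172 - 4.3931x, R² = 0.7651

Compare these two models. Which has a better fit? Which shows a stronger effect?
Model B has the better fit (R² = 0.7651 vs 0.2061). Model B shows the stronger effect (|β₁| = 4.3931 vs 1.1965).

Model Comparison:

Goodness of fit (R²):
- Model A: R² = 0.2061 → 20.61% of variance in fuel efficiency explained
- Model B: R² = 0.7651 → 76.51% of variance in fuel efficiency explained
- 0.7651 > 0.2061 → Model B has the better fit

Effect size (slope magnitude):
- Model A: β₁ = -1.1965 → predicted fuel efficiency falls 1.1965 mpg per additional liter of engine displacement
- Model B: β₁ = -4.3931 → predicted fuel efficiency falls 4.3931 mpg per additional liter of engine displacement
- |-1.1965| < |-4.3931| → Model B shows the stronger marginal effect

Notes:
- R² measures how tightly points cluster around the line; β₁ measures how steep the line is — they answer different questions.
- A better fit (higher R²) doesn't necessarily mean a more important relationship.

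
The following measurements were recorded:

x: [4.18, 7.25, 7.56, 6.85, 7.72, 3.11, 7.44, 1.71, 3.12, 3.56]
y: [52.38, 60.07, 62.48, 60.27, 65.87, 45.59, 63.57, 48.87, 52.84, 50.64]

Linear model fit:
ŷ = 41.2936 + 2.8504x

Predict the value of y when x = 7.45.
ŷ = 62.5291

To predict y for x = 7.45, substitute into the regression equation:

ŷ = 41.2936 + 2.8504 × 7.45
ŷ = 41.2936 + 21.2355
ŷ = 62.5291

This is a point prediction; actual observations scatter around it by roughly the residual standard deviation.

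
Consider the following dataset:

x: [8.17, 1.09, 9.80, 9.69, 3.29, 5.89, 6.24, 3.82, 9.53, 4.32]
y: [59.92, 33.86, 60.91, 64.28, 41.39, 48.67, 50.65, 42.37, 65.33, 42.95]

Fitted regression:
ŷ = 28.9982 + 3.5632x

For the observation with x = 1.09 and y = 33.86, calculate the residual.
Residual = 0.9779

The residual is the difference between the actual value and the predicted value:

Residual = y - ŷ

Step 1: Calculate predicted value
ŷ = 28.9982 + 3.5632 × 1.09
ŷ = 32.8821

Step 2: Calculate residual
Residual = 33.86 - 32.8821
Residual = 0.9779

Interpretation: the model underestimates the actual value by 0.9779 at this point (positive residual → observation lies above the fitted line).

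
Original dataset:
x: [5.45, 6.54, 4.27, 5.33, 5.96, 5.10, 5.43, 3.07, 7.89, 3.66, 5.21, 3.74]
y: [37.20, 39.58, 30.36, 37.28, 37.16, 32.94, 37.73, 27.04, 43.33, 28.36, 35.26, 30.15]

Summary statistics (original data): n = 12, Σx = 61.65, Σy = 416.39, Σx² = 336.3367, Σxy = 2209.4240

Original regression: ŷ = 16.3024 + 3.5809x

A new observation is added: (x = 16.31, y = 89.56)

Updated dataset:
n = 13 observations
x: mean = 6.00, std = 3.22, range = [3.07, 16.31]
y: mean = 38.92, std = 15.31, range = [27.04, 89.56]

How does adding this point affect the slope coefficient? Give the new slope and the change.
The slope changes from 3.5809 to 4.7170 (change of +1.1361, or +31.7%).

x = 16.31 lies well outside the original x-range [3.07, 7.89] (x̄ ≈ 5.14), so this observation has high leverage and can move the slope substantially.

Step 1: Update the sums with the new point (n goes from 12 to 13)
Σx  = 61.65 + 16.31 = 77.96
Σy  = 416.39 + 89.56 = 505.95
Σx² = 336.3367 + 16.31² = 336.3367 + 266.0161 = 602.3528
Σxy = 2209.4240 + 16.31×89.56 = 2209.4240 + 1460.7236 = 3670.1476

Step 2: Recompute the slope with b₁ = (nΣxy − ΣxΣy) / (nΣx² − (Σx)²)
Numerator   = 13×3670.1476 − 77.96×505.95 = 47711.9188 − 39443.8620 = 8268.0568
Denominator = 13×602.3528 − 77.96² = 7830.5864 − 6077.7616 = 1752.8248
b₁(new) = 8268.0568 / 1752.8248 = 4.7170

(Same formula on the original sums: (12×2209.4240 − 61.65×416.39) / (12×336.3367 − 61.65²) = 842.6445 / 235.3179 = 3.5809, matching the given fit.)

Step 3: Change in slope
Δβ₁ = 4.7170 − 3.5809 = +1.1361
Relative change = +1.1361 / 3.5809 × 100% = +31.7%
→ the slope increases when the point is added.

Because the point sits above the extension of the original line at a high-leverage x, it tilts the fit up.
In practice: refit with and without it and report both if conclusions differ.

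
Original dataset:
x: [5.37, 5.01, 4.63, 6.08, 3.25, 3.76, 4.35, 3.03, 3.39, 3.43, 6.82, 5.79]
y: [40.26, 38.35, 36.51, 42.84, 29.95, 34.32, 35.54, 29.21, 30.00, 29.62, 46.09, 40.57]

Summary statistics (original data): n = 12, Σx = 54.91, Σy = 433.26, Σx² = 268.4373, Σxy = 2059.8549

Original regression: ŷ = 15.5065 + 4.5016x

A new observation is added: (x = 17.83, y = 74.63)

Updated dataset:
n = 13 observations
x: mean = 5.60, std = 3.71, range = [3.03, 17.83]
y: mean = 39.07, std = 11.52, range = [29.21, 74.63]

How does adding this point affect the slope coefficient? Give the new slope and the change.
New slope β₁ = 3.0594 versus 4.5016 before: a change of -1.4422 (-32.0%).

x = 17.83 lies well outside the original x-range [3.03, 6.82] (x̄ ≈ 4.58), so this observation has high leverage and can move the slope substantially.

Step 1: Update the sums with the new point (n goes from 12 to 13)
Σx  = 54.91 + 17.83 = 72.74
Σy  = 433.26 + 74.63 = 507.89
Σx² = 268.4373 + 17.83² = 268.4373 + 317.9089 = 586.3462
Σxy = 2059.8549 + 17.83×74.63 = 2059.8549 + 1330.6529 = 3390.5078

Step 2: Recompute the slope with b₁ = (nΣxy − ΣxΣy) / (nΣx² − (Σx)²)
Numerator   = 13×3390.5078 − 72.74×507.89 = 44076.6014 − 36943.9186 = 7132.6828
Denominator = 13×586.3462 − 72.74² = 7622.5006 − 5291.1076 = 2331.3930
b₁(new) = 7132.6828 / 2331.3930 = 3.0594

(Same formula on the original sums: (12×2059.8549 − 54.91×433.26) / (12×268.4373 − 54.91²) = 927.9522 / 206.1395 = 4.5016, matching the given fit.)

Step 3: Change in slope
Δβ₁ = 3.0594 − 4.5016 = -1.4422
Relative change = -1.4422 / 4.5016 × 100% = -32.0%
→ the slope decreases when the point is added.

A high-leverage point only changes the slope if it is off the original line; here y = 74.63 is below the original trend, so the slope decreases.
In practice: refit with and without it and report both if conclusions differ; investigate whether it comes from the same population as the rest of the sample.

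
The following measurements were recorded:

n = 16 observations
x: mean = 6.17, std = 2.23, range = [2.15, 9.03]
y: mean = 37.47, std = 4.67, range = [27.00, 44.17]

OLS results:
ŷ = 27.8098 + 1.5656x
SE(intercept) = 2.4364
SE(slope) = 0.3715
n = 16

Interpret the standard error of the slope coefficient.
SE(slope) = 0.3715 measures the uncertainty in the estimated slope. The coefficient is estimated with moderate precision (SE/|β̂₁| = 23.7%).

SE(β̂₁) = s / √Sxx, where s is the residual standard deviation and Sxx = Σ(x − x̄)². It is the yardstick for how far β̂₁ = 1.5656 could plausibly be from the true slope.

Relative precision:
- SE / |β̂₁| = 0.3715 / 1.5656 = 23.7%
- Rule of thumb (under 20%: precise; 20% to under 50%: moderately precise; 50% or more: imprecise) → moderately precise

Rough 95% range (±2 SE): 1.5656 ± 0.7430 → (0.8226, 2.3086).

What drives SE(β̂₁): more residual scatter → larger SE.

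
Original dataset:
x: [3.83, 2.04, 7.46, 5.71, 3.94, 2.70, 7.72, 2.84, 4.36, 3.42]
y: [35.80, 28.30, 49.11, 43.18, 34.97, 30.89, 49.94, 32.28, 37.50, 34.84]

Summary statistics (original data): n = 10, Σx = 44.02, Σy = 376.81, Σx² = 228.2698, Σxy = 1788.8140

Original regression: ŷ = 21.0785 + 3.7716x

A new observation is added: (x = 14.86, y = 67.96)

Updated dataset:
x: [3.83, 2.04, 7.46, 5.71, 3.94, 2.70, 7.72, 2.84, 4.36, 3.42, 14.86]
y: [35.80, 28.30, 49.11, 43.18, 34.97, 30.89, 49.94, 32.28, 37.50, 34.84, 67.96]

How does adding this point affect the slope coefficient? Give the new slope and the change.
The slope changes from 3.7716 to 3.1210 (change of -0.6506, or -17.2%).

The new point has HIGH LEVERAGE: x = 14.86 is far from the original mean x̄ = 44.02/10 ≈ 4.40 (original range [2.04, 7.72]).

Step 1: Update the sums with the new point (n goes from 10 to 11)
Σx  = 44.02 + 14.86 = 58.88
Σy  = 376.81 + 67.96 = 444.77
Σx² = 228.2698 + 14.86² = 228.2698 + 220.8196 = 449.0894
Σxy = 1788.8140 + 14.86×67.96 = 1788.8140 + 1009.8856 = 2798.6996

Step 2: Recompute the slope with b₁ = (nΣxy − ΣxΣy) / (nΣx² − (Σx)²)
Numerator   = 11×2798.6996 − 58.88×444.77 = 30785.6956 − 26188.0576 = 4597.6380
Denominator = 11×449.0894 − 58.88² = 4939.9834 − 3466.8544 = 1473.1290
b₁(new) = 4597.6380 / 1473.1290 = 3.1210

(Same formula on the original sums: (10×1788.8140 − 44.02×376.81) / (10×228.2698 − 44.02²) = 1300.9638 / 344.9376 = 3.7716, matching the given fit.)

Step 3: Change in slope
Δβ₁ = 3.1210 − 3.7716 = -0.6506
Relative change = -0.6506 / 3.7716 × 100% = -17.2%
→ the slope decreases when the point is added.

A high-leverage point only changes the slope if it is off the original line; here y = 67.96 is below the original trend, so the slope decreases.
In practice: refit with and without it and report both if conclusions differ; investigate whether it comes from the same population as the rest of the sample.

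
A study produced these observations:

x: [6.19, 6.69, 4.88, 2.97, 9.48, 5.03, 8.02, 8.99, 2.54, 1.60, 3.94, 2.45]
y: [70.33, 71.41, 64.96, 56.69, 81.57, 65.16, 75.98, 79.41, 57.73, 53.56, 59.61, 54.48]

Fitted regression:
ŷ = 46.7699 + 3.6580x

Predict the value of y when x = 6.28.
ŷ = 69.7421

Plug x = 6.28 into the fitted line:

ŷ = 46.7699 + 3.6580 × 6.28
ŷ = 46.7699 + 22.9722
ŷ = 69.7421

This is the fitted mean response at that x — an individual observation would come with a wider prediction interval.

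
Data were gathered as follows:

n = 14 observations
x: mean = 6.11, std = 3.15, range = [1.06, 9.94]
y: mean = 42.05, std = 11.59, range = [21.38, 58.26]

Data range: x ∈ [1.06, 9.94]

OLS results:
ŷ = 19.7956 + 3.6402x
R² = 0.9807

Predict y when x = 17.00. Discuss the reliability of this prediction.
ŷ = 81.6790, but this is extrapolation (above the data range [1.06, 9.94]) and may be unreliable.

Prediction calculation:
ŷ = 19.7956 + 3.6402 × 17.00
ŷ = 81.6790

Reliability:
- Data range: x ∈ [1.06, 9.94]
- Prediction point: x = 17.00 is 7.06 units above the observed range → this is EXTRAPOLATION, not interpolation

Why that matters here:
- The linear relationship may not hold outside the observed range
- The standard error of prediction grows with (x − x̄)², and x = 17.00 is far from x̄ = 6.11

Report the number if required, but flag clearly that it is an extrapolation.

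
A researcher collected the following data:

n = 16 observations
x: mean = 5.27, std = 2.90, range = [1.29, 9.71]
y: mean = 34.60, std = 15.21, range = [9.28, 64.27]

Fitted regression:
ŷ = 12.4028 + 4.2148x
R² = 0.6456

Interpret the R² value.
About 64.56% of the variability in y is accounted for by the regression on x (R² = 0.6456) — a moderate linear fit.

R² (coefficient of determination) measures the proportion of variance in y explained by the regression model.

Here R² = 0.6456:
- Explained: 64.56% of the variation in y
- Unexplained (residual): 100% − 64.56% = 35.44%
- Rule of thumb (below 0.3 weak; 0.3 to below 0.7 moderate; 0.7 and above strong) → moderate

Equivalently, for simple linear regression R² = r², so |r| = √0.6456 ≈ 0.8035.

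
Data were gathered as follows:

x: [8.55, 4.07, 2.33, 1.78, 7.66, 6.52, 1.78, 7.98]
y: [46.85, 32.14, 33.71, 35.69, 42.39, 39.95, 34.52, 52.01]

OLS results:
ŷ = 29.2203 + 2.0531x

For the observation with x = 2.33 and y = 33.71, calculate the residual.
Residual = -0.2940

The residual is the difference between the actual value and the predicted value:

Residual = y - ŷ

Step 1: Calculate predicted value
ŷ = 29.2203 + 2.0531 × 2.33
ŷ = 34.0040

Step 2: Calculate residual
Residual = 33.71 - 34.0040
Residual = -0.2940

Interpretation: the model overestimates the actual value by 0.2940 at this point (negative residual → observation lies below the fitted line).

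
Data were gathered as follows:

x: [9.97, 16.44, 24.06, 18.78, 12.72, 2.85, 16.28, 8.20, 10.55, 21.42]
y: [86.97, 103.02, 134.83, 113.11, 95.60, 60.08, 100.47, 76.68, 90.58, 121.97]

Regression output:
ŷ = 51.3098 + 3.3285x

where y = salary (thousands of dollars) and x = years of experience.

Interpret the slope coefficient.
An increase of one year in experience is associated with a 3.3285 thousand dollars increase in predicted salary.

β₁ = 3.3285 is the change in predicted salary (thousand dollars) per additional year of experience.

Interpretation:
- Experience up by 1 year → predicted salary increases by 3.3285 thousand dollars
- This is a linear approximation: the same per-unit change is assumed across the whole observed x range
- The sign (+) gives the direction; the magnitude 3.3285 gives the size of the effect per year

(β₀ = 51.3098 is the fitted value at x = 0 and is not part of the slope interpretation.)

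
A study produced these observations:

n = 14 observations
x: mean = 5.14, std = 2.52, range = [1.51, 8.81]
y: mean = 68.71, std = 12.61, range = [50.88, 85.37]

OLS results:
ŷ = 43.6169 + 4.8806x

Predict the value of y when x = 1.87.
ŷ = 52.7436

To predict y for x = 1.87, substitute into the regression equation:

ŷ = 43.6169 + 4.8806 × 1.87
ŷ = 43.6169 + 9.1267
ŷ = 52.7436

This is a point prediction; actual observations scatter around it by roughly the residual standard deviation.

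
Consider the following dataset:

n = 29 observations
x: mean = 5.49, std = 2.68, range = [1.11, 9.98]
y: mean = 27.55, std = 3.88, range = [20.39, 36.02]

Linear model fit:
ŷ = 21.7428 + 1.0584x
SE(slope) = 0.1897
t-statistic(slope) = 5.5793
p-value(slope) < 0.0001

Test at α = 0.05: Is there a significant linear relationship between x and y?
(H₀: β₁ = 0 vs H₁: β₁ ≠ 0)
Reject H₀: p-value < 0.0001 < α = 0.05. The linear relationship is significant at the 5% level.

Hypothesis test for the slope coefficient:

H₀: β₁ = 0 (no linear relationship)
H₁: β₁ ≠ 0 (linear relationship exists)

Test statistic: t = β̂₁ / SE(β̂₁) = 1.0584 / 0.1897 = 5.5793

With df = 27, the two-sided p-value for |t| = 5.5793 is <0.0001.

Decision rule: reject H₀ if p-value < α.
p-value < 0.0001 < α = 0.05 → reject H₀.

There is sufficient evidence at the 5% significance level to conclude that a linear relationship exists between x and y.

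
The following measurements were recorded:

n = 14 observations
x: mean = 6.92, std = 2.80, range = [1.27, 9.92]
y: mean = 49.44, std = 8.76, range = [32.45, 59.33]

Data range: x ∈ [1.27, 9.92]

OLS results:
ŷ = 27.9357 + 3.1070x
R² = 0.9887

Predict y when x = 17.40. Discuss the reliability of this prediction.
ŷ = 81.9975, but this is extrapolation (above the data range [1.27, 9.92]) and may be unreliable.

Prediction calculation:
ŷ = 27.9357 + 3.1070 × 17.40
ŷ = 81.9975

Reliability:
- Data range: x ∈ [1.27, 9.92]
- Prediction point: x = 17.40 is 7.48 units above the observed range → this is EXTRAPOLATION, not interpolation

Why that matters here:
- There are no observations near this x to validate the fitted line there
- R² describes fit only over the sampled x values; it says nothing about behaviour beyond them

The R² = 0.9887 only validates the fit within [1.27, 9.92]; treat ŷ = 81.9975 with caution.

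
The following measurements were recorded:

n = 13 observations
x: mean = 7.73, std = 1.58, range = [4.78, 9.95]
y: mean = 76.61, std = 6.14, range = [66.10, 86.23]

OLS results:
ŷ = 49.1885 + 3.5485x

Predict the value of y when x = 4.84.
ŷ = 66.3632

x = 4.84 lies inside the observed range [4.78, 9.95], so the fitted equation applies directly:

ŷ = 49.1885 + 3.5485 × 4.84
ŷ = 49.1885 + 17.1747
ŷ = 66.3632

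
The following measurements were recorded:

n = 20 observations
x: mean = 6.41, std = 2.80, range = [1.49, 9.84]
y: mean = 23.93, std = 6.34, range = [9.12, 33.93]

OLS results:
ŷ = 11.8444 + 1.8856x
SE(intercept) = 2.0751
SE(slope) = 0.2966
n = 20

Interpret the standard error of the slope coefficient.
SE(slope) = 0.2966 measures the uncertainty in the estimated slope. The coefficient is estimated precisely (SE/|β̂₁| = 15.7%).

SE(β̂₁) = 0.2966 says: if we drew many samples of n = 20 from the same population and refit each time, the fitted slopes would scatter with a standard deviation of roughly 0.2966 around the true β₁.

Relative precision:
- SE / |β̂₁| = 0.2966 / 1.8856 = 15.7%
- Rule of thumb (under 20%: precise; 20% to under 50%: moderately precise; 50% or more: imprecise) → precise

Link to interval estimation: a confidence interval for β₁ is β̂₁ ± t* × 0.2966, so SE sets the half-width per unit of t*.

What drives SE(β̂₁): larger n (here n = 20) → smaller SE; more residual scatter → larger SE; wider spread of x values → smaller SE.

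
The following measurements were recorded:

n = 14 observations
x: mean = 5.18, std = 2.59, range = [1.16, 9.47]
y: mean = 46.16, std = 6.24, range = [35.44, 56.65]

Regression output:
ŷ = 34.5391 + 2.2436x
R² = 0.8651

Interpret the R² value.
About 86.51% of the variability in y is accounted for by the regression on x (R² = 0.8651) — a strong linear fit.

R² = 1 − SS_res/SS_tot compares the residual scatter to the total scatter of y about its mean.

Here R² = 0.8651:
- Explained: 86.51% of the variation in y
- Unexplained (residual): 100% − 86.51% = 13.49%
- Rule of thumb (below 0.3 weak; 0.3 to below 0.7 moderate; 0.7 and above strong) → strong

Note: R² never decreases when predictors are added, so it should not be used alone to compare models of different size.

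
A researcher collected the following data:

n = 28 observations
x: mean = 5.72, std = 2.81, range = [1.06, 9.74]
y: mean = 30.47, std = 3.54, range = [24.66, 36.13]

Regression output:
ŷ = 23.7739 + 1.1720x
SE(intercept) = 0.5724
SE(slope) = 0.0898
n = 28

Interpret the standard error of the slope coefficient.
SE(slope) = 0.0898 measures the uncertainty in the estimated slope. The coefficient is estimated precisely (SE/|β̂₁| = 7.7%).

SE(β̂₁) = s / √Sxx, where s is the residual standard deviation and Sxx = Σ(x − x̄)². It is the yardstick for how far β̂₁ = 1.1720 could plausibly be from the true slope.

Relative precision:
- SE / |β̂₁| = 0.0898 / 1.1720 = 7.7%
- Rule of thumb (under 20%: precise; 20% to under 50%: moderately precise; 50% or more: imprecise) → precise

Rough 95% range (±2 SE): 1.1720 ± 0.1796 → (0.9924, 1.3516).

What drives SE(β̂₁): more residual scatter → larger SE; wider spread of x values → smaller SE.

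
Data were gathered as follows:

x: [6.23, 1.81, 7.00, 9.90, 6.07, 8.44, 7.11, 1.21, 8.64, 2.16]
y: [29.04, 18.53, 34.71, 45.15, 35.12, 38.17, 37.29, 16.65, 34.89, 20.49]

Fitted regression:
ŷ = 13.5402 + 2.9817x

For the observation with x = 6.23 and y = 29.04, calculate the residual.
Residual = -3.0762

The residual is the difference between the actual value and the predicted value:

Residual = y - ŷ

Step 1: Calculate predicted value
ŷ = 13.5402 + 2.9817 × 6.23
ŷ = 32.1162

Step 2: Calculate residual
Residual = 29.04 - 32.1162
Residual = -3.0762

Interpretation: the model overestimates the actual value by 3.0762 at this point (negative residual → observation lies below the fitted line).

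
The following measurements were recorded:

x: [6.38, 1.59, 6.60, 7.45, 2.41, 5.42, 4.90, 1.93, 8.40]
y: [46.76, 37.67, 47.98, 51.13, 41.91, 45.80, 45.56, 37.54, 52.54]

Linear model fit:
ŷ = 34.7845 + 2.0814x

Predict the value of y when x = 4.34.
ŷ = 43.8178

Plug x = 4.34 into the fitted line:

ŷ = 34.7845 + 2.0814 × 4.34
ŷ = 34.7845 + 9.0333
ŷ = 43.8178

This is the fitted mean response at that x — an individual observation would come with a wider prediction interval.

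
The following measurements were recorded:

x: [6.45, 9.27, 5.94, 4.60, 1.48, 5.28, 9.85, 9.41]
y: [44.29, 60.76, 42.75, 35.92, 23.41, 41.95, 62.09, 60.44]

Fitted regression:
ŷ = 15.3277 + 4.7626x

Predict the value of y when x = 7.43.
ŷ = 50.7138

To predict y for x = 7.43, substitute into the regression equation:

ŷ = 15.3277 + 4.7626 × 7.43
ŷ = 15.3277 + 35.3861
ŷ = 50.7138

This is the fitted mean response at that x — an individual observation would come with a wider prediction interval.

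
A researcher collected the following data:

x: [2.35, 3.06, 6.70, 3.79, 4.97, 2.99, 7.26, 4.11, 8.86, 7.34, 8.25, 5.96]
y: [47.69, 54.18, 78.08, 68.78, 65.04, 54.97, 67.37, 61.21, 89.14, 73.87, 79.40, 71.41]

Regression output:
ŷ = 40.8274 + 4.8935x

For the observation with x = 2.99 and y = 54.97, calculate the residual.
Residual = -0.4890

The residual is the difference between the actual value and the predicted value:

Residual = y - ŷ

Step 1: Calculate predicted value
ŷ = 40.8274 + 4.8935 × 2.99
ŷ = 55.4590

Step 2: Calculate residual
Residual = 54.97 - 55.4590
Residual = -0.4890

Interpretation: the model overestimates the actual value by 0.4890 at this point (negative residual → observation lies below the fitted line).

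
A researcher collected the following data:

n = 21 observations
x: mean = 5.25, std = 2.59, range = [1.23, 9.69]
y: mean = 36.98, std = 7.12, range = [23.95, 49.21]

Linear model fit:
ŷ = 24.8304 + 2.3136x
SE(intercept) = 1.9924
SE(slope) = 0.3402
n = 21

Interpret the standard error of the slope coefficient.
SE(β̂₁) = 0.3402 is the estimated standard deviation of the slope estimate across repeated samples; relative to β̂₁ = 2.3136 that is 14.7%, a precise estimate.

SE(β̂₁) = s / √Sxx, where s is the residual standard deviation and Sxx = Σ(x − x̄)². It is the yardstick for how far β̂₁ = 2.3136 could plausibly be from the true slope.

Relative precision:
- SE / |β̂₁| = 0.3402 / 2.3136 = 14.7%
- Rule of thumb (under 20%: precise; 20% to under 50%: moderately precise; 50% or more: imprecise) → precise

Rough 95% range (±2 SE): 2.3136 ± 0.6804 → (1.6332, 2.9940).

What drives SE(β̂₁): more residual scatter → larger SE; larger n (here n = 21) → smaller SE; wider spread of x values → smaller SE.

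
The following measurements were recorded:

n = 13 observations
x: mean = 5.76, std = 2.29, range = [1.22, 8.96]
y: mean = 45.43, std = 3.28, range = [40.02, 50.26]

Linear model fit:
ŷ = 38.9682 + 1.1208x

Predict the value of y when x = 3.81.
ŷ = 43.2384

Plug x = 3.81 into the fitted line:

ŷ = 38.9682 + 1.1208 × 3.81
ŷ = 38.9682 + 4.2702
ŷ = 43.2384

This is the fitted mean response at that x — an individual observation would come with a wider prediction interval.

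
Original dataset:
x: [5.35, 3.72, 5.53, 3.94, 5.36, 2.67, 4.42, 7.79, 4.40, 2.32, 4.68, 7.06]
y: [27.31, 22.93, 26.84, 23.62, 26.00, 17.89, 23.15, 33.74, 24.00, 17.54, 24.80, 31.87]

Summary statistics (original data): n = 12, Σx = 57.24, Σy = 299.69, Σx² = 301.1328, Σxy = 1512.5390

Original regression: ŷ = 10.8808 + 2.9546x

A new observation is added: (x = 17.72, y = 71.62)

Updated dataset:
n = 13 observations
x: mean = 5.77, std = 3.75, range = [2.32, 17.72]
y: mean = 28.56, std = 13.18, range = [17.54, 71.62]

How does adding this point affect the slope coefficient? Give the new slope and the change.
The slope changes from 2.9546 to 3.5025 (change of +0.5479, or +18.5%).

The new point has HIGH LEVERAGE: x = 17.72 is far from the original mean x̄ = 57.24/12 ≈ 4.77 (original range [2.32, 7.79]).

Step 1: Update the sums with the new point (n goes from 12 to 13)
Σx  = 57.24 + 17.72 = 74.96
Σy  = 299.69 + 71.62 = 371.31
Σx² = 301.1328 + 17.72² = 301.1328 + 313.9984 = 615.1312
Σxy = 1512.5390 + 17.72×71.62 = 1512.5390 + 1269.1064 = 2781.6454

Step 2: Recompute the slope with b₁ = (nΣxy − ΣxΣy) / (nΣx² − (Σx)²)
Numerator   = 13×2781.6454 − 74.96×371.31 = 36161.3902 − 27833.3976 = 8327.9926
Denominator = 13×615.1312 − 74.96² = 7996.7056 − 5619.0016 = 2377.7040
b₁(new) = 8327.9926 / 2377.7040 = 3.5025

(Same formula on the original sums: (12×1512.5390 − 57.24×299.69) / (12×301.1328 − 57.24²) = 996.2124 / 337.1760 = 2.9546, matching the given fit.)

Step 3: Change in slope
Δβ₁ = 3.5025 − 2.9546 = +0.5479
Relative change = +0.5479 / 2.9546 × 100% = +18.5%
→ the slope increases when the point is added.

Because the point sits above the extension of the original line at a high-leverage x, it tilts the fit up.
In practice: check such a point for data-entry or measurement error; investigate whether it comes from the same population as the rest of the sample.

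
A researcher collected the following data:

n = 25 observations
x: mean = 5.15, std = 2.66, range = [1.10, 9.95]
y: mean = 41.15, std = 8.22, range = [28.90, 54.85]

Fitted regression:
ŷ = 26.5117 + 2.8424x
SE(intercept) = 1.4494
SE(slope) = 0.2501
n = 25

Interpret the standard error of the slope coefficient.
The slope 2.8424 is pinned down to within about ±0.2501 (one SE) by these data — relative uncertainty 8.8%, i.e. precise.

SE(β̂₁) = 0.2501 says: if we drew many samples of n = 25 from the same population and refit each time, the fitted slopes would scatter with a standard deviation of roughly 0.2501 around the true β₁.

Relative precision:
- SE / |β̂₁| = 0.2501 / 2.8424 = 8.8%
- Rule of thumb (under 20%: precise; 20% to under 50%: moderately precise; 50% or more: imprecise) → precise

Link to the t-test: t = β̂₁ / SE(β̂₁) = 2.8424 / 0.2501 = 11.3651, the statistic for H₀: β₁ = 0.

What drives SE(β̂₁): more residual scatter → larger SE.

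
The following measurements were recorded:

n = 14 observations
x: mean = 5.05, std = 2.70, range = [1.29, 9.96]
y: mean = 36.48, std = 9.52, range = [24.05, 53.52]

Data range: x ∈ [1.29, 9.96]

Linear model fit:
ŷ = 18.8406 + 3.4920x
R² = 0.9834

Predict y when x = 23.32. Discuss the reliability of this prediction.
ŷ = 100.2740, but this is extrapolation (above the data range [1.29, 9.96]) and may be unreliable.

Prediction calculation:
ŷ = 18.8406 + 3.4920 × 23.32
ŷ = 100.2740

Reliability:
- Data range: x ∈ [1.29, 9.96]
- Prediction point: x = 23.32 is 13.36 units above the observed range → this is EXTRAPOLATION, not interpolation

Why that matters here:
- Real relationships often flatten, saturate, or turn nonlinear at extremes
- There are no observations near this x to validate the fitted line there
- The linear relationship may not hold outside the observed range

A defensible statement: 'if the linear trend continued to x = 23.32, y would be about 100.2740' — the premise is untested.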